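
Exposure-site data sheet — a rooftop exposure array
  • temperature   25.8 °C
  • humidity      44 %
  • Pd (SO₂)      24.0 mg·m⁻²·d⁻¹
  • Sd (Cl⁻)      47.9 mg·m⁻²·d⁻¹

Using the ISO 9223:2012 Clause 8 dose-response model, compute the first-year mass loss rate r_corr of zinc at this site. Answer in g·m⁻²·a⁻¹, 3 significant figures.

zinc: T>10 °C ⇒ hinge -0.071·(25.8−10) = -1.1218
  SO₂ term: 0.0129·24.0^0.44·exp(0.046·44-1.1218) = 0.1287
  Sd branch = 0.0175·Sd^0.57·e^(0.008·RH+0.085·T) = 2.024 μm/a
  sum: 0.1287 + 2.024 → r_corr = 2.152 μm/a
Convert to mass loss: 2.152 μm/a × 7.14 g/cm³ = 15.37 g·m⁻²·a⁻¹

r_corr = 15.4 g·m⁻²·a⁻¹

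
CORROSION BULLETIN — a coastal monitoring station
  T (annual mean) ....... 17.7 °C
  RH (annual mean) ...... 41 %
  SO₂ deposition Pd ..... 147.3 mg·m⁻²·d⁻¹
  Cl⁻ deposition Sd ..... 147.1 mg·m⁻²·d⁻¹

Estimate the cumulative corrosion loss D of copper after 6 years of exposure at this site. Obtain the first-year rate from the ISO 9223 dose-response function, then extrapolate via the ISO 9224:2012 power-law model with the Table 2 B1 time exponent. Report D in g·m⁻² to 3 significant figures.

D(6) = 15.6 g·m⁻²

copper: temperature factor f = -0.080·(7.7) = -0.6160
  sulphur-dioxide contribution → 0.1178 μm/a
  chloride contribution → 0.4108 μm/a
  ⇒ r_corr(copper) = 0.5286 μm/a
Power-law: D(6) = r_corr · 6^0.667
  D(6) = 0.5286 × 6^0.667 = 0.5286 × 3.304 = 1.746 μm
  Mass loss = 1.746 μm × 8.96 g/cm³ = 15.65 g·m⁻²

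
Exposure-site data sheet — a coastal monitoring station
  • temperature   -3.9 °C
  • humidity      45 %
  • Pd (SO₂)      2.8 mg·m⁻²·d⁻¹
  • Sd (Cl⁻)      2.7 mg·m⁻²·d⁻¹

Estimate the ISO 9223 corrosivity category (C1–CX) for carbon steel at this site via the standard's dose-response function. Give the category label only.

carbon steel: temperature factor f = +0.150·(-13.9) = -2.0850
  Pd branch = 1.77·Pd^0.52·e^(0.02·RH+f) = 0.9244 μm/a
  Cl⁻ term: 0.102·2.7^0.62·exp(0.033·45+0.04·-3.9) = 0.7132
  r_corr = 0.9244 + 0.7132 = 1.638 μm/a
Category bounds: 1.3…25 μm/a bracket r_corr ⇒ C2

C2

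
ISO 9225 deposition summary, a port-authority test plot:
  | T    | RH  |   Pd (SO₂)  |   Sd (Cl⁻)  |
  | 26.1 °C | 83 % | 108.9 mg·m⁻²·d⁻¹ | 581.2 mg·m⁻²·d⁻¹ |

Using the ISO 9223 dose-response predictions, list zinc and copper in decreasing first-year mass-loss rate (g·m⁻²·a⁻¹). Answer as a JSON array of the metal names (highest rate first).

["zinc", "copper"]

zinc: T>10 °C ⇒ hinge -0.071·(26.1−10) = -1.1431
  sulphur-dioxide contribution → 1.474 μm/a
  chloride contribution → 11.76 μm/a
  total first-year rate 13.24 μm/a
  mass loss = 13.24 μm/a × 7.14 g/cm³ = 94.52 g·m⁻²·a⁻¹
copper: T>10 °C ⇒ hinge -0.080·(26.1−10) = -1.2880
  sulphur-dioxide contribution → 0.6626 μm/a
  chloride contribution → 4.076 μm/a
  ⇒ r_corr(copper) = 4.738 μm/a
  mass loss = 4.738 μm/a × 8.96 g/cm³ = 42.45 g·m⁻²·a⁻¹
Ordering by g·m⁻²·a⁻¹: zinc (94.5) > copper (42.5)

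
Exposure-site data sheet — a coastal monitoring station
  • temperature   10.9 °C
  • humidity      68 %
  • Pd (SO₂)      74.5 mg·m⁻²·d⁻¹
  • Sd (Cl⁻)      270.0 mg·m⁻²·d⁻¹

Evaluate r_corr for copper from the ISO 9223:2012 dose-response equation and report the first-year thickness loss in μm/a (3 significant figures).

copper: f(T) = -0.080·(T−10) [T>10 °C] = -0.0720
  SO₂ term: 0.0053·74.5^0.26·exp(0.059·68-0.0720) = 0.8359
  Sd branch = 0.01025·Sd^0.27·e^(0.036·RH+0.049·T) = 0.9169 μm/a
  sum: 0.8359 + 0.9169 → r_corr = 1.753 μm/a

r_corr = 1.75 μm/a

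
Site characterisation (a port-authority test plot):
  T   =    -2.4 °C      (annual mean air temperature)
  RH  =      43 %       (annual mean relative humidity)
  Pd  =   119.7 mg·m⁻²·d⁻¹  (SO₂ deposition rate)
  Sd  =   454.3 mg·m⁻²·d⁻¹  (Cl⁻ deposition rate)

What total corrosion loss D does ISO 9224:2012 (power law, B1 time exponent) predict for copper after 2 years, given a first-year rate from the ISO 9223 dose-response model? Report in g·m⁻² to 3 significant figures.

copper: f(T) = +0.126·(T−10) [T≤10 °C] = -1.5624
  SO₂ term: 0.0053·119.7^0.26·exp(0.059·43-1.5624) = 0.04874
  Sd branch = 0.01025·Sd^0.27·e^(0.036·RH+0.049·T) = 0.2236 μm/a
  r_corr = 0.04874 + 0.2236 = 0.2723 μm/a
Power-law: D(2) = r_corr · 2^0.667
  D(2) = 0.2723 × 2^0.667 = 0.2723 × 1.588 = 0.4324 μm
  Mass loss = 0.4324 μm × 8.96 g/cm³ = 3.874 g·m⁻²

D(2) = 3.87 g·m⁻²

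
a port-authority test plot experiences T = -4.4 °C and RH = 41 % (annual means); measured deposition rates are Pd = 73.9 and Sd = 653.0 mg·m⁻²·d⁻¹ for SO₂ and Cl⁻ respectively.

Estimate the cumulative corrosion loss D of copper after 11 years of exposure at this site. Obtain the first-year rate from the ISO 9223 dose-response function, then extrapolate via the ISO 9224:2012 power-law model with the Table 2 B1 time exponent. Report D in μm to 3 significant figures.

D(11) = 1.18 μm

copper: temperature factor f = +0.126·(-14.4) = -1.8144
  sulphur-dioxide contribution → 0.0297 μm/a
  chloride contribution → 0.208 μm/a
  total first-year rate 0.2377 μm/a
ISO 9224: D(t) = r_corr · t^b with b = 0.667 (copper, B1)
  D(11) = 0.2377 × 11^0.667 = 0.2377 × 4.95 = 1.177 μm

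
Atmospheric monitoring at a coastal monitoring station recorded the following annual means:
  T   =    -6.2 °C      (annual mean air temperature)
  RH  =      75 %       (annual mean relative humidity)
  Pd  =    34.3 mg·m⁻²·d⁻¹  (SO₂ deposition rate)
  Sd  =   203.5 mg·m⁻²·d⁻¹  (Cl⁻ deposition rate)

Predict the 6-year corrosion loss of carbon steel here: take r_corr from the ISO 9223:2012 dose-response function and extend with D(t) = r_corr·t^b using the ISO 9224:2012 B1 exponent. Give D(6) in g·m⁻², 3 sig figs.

carbon steel: temperature factor f = +0.150·(-16.2) = -2.4300
  Pd branch = 1.77·Pd^0.52·e^(0.02·RH+f) = 4.39 μm/a
  Sd branch = 0.102·Sd^0.62·e^(0.033·RH+0.04·T) = 25.53 μm/a
  r_corr = 4.39 + 25.53 = 29.92 μm/a
Power-law: D(6) = r_corr · 6^0.523
  D(6) = 29.92 × 6^0.523 = 29.92 × 2.553 = 76.38 μm
  Mass loss = 76.38 μm × 7.85 g/cm³ = 599.6 g·m⁻²

D(6) = 600 g·m⁻²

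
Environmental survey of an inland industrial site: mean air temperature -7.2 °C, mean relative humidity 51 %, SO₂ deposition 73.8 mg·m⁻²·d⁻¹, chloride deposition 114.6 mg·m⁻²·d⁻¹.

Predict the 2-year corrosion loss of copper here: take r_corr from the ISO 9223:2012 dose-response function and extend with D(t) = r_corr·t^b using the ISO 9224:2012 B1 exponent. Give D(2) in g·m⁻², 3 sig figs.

D(2) = 2.85 g·m⁻²

copper: temperature factor f = +0.126·(-17.2) = -2.1672
  sulphur-dioxide contribution → 0.03763 μm/a
  chloride contribution → 0.1625 μm/a
  total first-year rate 0.2001 μm/a
ISO 9224: D(t) = r_corr · t^b with b = 0.667 (copper, B1)
  D(2) = 0.2001 × 2^0.667 = 0.2001 × 1.588 = 0.3178 μm
  Mass loss = 0.3178 μm × 8.96 g/cm³ = 2.847 g·m⁻²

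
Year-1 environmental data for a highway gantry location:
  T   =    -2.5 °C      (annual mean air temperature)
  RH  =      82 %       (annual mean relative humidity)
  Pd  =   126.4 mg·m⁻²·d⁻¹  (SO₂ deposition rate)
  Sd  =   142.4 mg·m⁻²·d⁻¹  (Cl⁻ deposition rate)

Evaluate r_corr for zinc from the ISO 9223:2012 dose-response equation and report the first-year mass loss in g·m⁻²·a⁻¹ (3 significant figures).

r_corr = 24.2 g·m⁻²·a⁻¹

zinc: temperature factor f = +0.038·(-12.5) = -0.4750
  sulphur-dioxide contribution → 2.932 μm/a
  chloride contribution → 0.4604 μm/a
  ⇒ r_corr(zinc) = 3.393 μm/a
Convert to mass loss: 3.393 μm/a × 7.14 g/cm³ = 24.22 g·m⁻²·a⁻¹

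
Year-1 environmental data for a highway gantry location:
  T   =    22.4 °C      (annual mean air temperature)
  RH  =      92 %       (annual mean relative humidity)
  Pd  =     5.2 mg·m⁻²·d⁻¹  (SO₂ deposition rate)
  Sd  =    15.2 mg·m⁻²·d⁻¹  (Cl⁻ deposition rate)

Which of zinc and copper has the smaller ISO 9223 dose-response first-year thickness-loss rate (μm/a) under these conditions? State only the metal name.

zinc: f(T) = -0.071·(T−10) [T>10 °C] = -0.8804
  Pd branch = 0.0129·Pd^0.44·e^(0.046·RH+f) = 0.7607 μm/a
  Sd branch = 0.0175·Sd^0.57·e^(0.008·RH+0.085·T) = 1.157 μm/a
  r_corr = 0.7607 + 1.157 = 1.917 μm/a
copper: T>10 °C ⇒ hinge -0.080·(22.4−10) = -0.9920
  Pd branch = 0.0053·Pd^0.26·e^(0.059·RH+f) = 0.687 μm/a
  Sd branch = 0.01025·Sd^0.27·e^(0.036·RH+0.049·T) = 1.757 μm/a
  r_corr = 0.687 + 1.757 = 2.444 μm/a
Ordering by μm/a: copper (2.44) > zinc (1.92)

zinc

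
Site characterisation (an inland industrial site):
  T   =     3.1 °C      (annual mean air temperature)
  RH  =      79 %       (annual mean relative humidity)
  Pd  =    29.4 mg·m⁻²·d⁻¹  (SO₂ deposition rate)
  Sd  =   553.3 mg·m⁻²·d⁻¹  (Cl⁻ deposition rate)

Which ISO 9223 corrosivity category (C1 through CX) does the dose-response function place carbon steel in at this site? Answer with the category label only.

carbon steel: f(T) = +0.150·(T−10) [T≤10 °C] = -1.0350
  sulphur-dioxide contribution → 17.71 μm/a
  chloride contribution → 78.58 μm/a
  total first-year rate 96.29 μm/a
ISO 9223 Table 2 (carbon steel): 80 < 96.3 ≤ 200 μm/a ⇒ C5

C5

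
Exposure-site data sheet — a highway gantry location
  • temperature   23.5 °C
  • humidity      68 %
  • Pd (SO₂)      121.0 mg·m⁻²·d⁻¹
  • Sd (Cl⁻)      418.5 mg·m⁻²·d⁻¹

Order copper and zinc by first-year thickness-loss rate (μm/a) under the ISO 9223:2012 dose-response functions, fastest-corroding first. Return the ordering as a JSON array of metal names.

copper: T>10 °C ⇒ hinge -0.080·(23.5−10) = -1.0800
  Pd branch = 0.0053·Pd^0.26·e^(0.059·RH+f) = 0.3461 μm/a
  Cl⁻ term: 0.01025·418.5^0.27·exp(0.036·68+0.049·23.5) = 1.913
  r_corr = 0.3461 + 1.913 = 2.26 μm/a
zinc: temperature factor f = -0.071·(13.5) = -0.9585
  Pd branch = 0.0129·Pd^0.44·e^(0.046·RH+f) = 0.9316 μm/a
  Cl⁻ term: 0.0175·418.5^0.57·exp(0.008·68+0.085·23.5) = 6.937
  r_corr = 0.9316 + 6.937 = 7.868 μm/a
Ordering by μm/a: zinc (7.87) > copper (2.26)

["zinc", "copper"]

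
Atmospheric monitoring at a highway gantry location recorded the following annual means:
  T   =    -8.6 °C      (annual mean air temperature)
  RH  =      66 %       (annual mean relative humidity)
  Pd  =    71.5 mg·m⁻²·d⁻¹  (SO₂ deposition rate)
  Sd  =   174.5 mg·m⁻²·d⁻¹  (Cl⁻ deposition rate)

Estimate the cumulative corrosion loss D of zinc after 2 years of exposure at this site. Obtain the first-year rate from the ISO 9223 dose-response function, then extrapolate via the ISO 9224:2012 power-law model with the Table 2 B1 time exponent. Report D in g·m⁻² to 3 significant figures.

zinc: T≤10 °C ⇒ hinge +0.038·(-8.6−10) = -0.7068
  Pd branch = 0.0129·Pd^0.44·e^(0.046·RH+f) = 0.867 μm/a
  Sd branch = 0.0175·Sd^0.57·e^(0.008·RH+0.085·T) = 0.2708 μm/a
  r_corr = 0.867 + 0.2708 = 1.138 μm/a
ISO 9224: D(t) = r_corr · t^b with b = 0.813 (zinc, B1)
  D(2) = 1.138 × 2^0.813 = 1.138 × 1.757 = 1.999 μm
  Mass loss = 1.999 μm × 7.14 g/cm³ = 14.27 g·m⁻²

D(2) = 14.3 g·m⁻²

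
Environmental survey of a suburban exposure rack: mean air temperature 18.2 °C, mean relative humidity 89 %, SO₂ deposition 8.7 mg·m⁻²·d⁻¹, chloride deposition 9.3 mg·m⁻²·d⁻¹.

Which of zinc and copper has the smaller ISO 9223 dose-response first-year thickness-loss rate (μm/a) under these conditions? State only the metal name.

zinc: T>10 °C ⇒ hinge -0.071·(18.2−10) = -0.5822
  SO₂ term: 0.0129·8.7^0.44·exp(0.046·89-0.5822) = 1.12
  Sd branch = 0.0175·Sd^0.57·e^(0.008·RH+0.085·T) = 0.5972 μm/a
  sum: 1.12 + 0.5972 → r_corr = 1.717 μm/a
copper: f(T) = -0.080·(T−10) [T>10 °C] = -0.6560
  SO₂ term: 0.0053·8.7^0.26·exp(0.059·89-0.6560) = 0.9207
  Cl⁻ term: 0.01025·9.3^0.27·exp(0.036·89+0.049·18.2) = 1.125
  r_corr = 0.9207 + 1.125 = 2.045 μm/a
Ordering by μm/a: copper (2.05) > zinc (1.72)

zinc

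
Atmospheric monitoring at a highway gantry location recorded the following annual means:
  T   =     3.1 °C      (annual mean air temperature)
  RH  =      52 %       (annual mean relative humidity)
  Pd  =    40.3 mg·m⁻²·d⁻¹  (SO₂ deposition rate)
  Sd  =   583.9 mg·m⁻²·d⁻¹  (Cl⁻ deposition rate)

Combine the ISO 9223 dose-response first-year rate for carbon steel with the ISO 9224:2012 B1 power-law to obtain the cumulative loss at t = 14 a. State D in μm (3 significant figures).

D(14) = 181 μm

carbon steel: temperature factor f = +0.150·(-6.9) = -1.0350
  SO₂ term: 1.77·40.3^0.52·exp(0.02·52-1.0350) = 12.16
  Cl⁻ term: 0.102·583.9^0.62·exp(0.033·52+0.04·3.1) = 33.33
  r_corr = 12.16 + 33.33 = 45.49 μm/a
Long-term exponent b (ISO 9224 Table 2, B1) = 0.523
  D(14) = 45.49 × 14^0.523 = 45.49 × 3.976 = 180.9 μm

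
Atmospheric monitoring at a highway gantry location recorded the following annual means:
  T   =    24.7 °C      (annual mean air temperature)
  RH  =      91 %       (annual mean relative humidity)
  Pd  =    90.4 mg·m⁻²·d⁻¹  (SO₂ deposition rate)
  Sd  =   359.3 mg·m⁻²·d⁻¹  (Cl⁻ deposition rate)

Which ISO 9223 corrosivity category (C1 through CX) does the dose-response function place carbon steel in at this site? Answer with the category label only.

carbon steel: f(T) = -0.054·(T−10) [T>10 °C] = -0.7938
  Pd branch = 1.77·Pd^0.52·e^(0.02·RH+f) = 51.39 μm/a
  Sd branch = 0.102·Sd^0.62·e^(0.033·RH+0.04·T) = 212 μm/a
  sum: 51.39 + 212 → r_corr = 263.3 μm/a
Category bounds: 200…700 μm/a bracket r_corr ⇒ CX

CX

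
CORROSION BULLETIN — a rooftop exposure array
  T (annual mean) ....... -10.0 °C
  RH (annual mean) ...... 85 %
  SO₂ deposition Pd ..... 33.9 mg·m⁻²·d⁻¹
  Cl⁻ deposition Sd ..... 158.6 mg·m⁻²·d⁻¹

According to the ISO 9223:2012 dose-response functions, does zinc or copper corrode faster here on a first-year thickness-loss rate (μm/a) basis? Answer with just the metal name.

zinc

zinc: f(T) = +0.038·(T−10) [T≤10 °C] = -0.7600
  SO₂ term: 0.0129·33.9^0.44·exp(0.046·85-0.7600) = 1.419
  Sd branch = 0.0175·Sd^0.57·e^(0.008·RH+0.085·T) = 0.2651 μm/a
  sum: 1.419 + 0.2651 → r_corr = 1.684 μm/a
copper: T≤10 °C ⇒ hinge +0.126·(-10.0−10) = -2.5200
  SO₂ term: 0.0053·33.9^0.26·exp(0.059·85-2.5200) = 0.1606
  Cl⁻ term: 0.01025·158.6^0.27·exp(0.036·85+0.049·-10.0) = 0.5259
  r_corr = 0.1606 + 0.5259 = 0.6865 μm/a
Ordering by μm/a: zinc (1.68) > copper (0.687)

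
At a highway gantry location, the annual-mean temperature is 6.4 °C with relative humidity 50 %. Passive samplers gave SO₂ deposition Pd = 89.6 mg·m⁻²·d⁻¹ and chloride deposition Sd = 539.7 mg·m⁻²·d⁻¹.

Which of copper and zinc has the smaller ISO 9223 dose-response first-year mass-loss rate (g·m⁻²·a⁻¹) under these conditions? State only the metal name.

copper: T≤10 °C ⇒ hinge +0.126·(6.4−10) = -0.4536
  Pd branch = 0.0053·Pd^0.26·e^(0.059·RH+f) = 0.207 μm/a
  Cl⁻ term: 0.01025·539.7^0.27·exp(0.036·50+0.049·6.4) = 0.4638
  sum: 0.207 + 0.4638 → r_corr = 0.6708 μm/a
  mass loss = 0.6708 μm/a × 8.96 g/cm³ = 6.011 g·m⁻²·a⁻¹
zinc: T≤10 °C ⇒ hinge +0.038·(6.4−10) = -0.1368
  Pd branch = 0.0129·Pd^0.44·e^(0.046·RH+f) = 0.8111 μm/a
  Cl⁻ term: 0.0175·539.7^0.57·exp(0.008·50+0.085·6.4) = 1.623
  sum: 0.8111 + 1.623 → r_corr = 2.434 μm/a
  mass loss = 2.434 μm/a × 7.14 g/cm³ = 17.38 g·m⁻²·a⁻¹
Ordering by g·m⁻²·a⁻¹: zinc (17.4) > copper (6.01)

copper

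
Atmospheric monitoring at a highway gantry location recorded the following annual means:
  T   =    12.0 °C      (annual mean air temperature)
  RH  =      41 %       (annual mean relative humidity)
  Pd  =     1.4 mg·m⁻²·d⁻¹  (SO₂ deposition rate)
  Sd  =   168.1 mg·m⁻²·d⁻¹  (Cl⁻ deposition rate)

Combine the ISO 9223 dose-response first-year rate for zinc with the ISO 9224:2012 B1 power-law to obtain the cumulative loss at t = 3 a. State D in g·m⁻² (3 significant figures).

D(3) = 23.3 g·m⁻²

zinc: temperature factor f = -0.071·(2.0) = -0.1420
  sulphur-dioxide contribution → 0.08556 μm/a
  chloride contribution → 1.25 μm/a
  ⇒ r_corr(zinc) = 1.336 μm/a
Long-term exponent b (ISO 9224 Table 2, B1) = 0.813
  D(3) = 1.336 × 3^0.813 = 1.336 × 2.443 = 3.264 μm
  Mass loss = 3.264 μm × 7.14 g/cm³ = 23.3 g·m⁻²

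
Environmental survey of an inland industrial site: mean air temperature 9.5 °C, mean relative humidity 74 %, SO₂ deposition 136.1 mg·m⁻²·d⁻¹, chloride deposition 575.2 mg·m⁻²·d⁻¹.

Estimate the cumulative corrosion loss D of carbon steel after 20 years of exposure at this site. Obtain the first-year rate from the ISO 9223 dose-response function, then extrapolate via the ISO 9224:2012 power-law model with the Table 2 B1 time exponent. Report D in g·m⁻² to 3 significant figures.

carbon steel: f(T) = +0.150·(T−10) [T≤10 °C] = -0.0750
  SO₂ term: 1.77·136.1^0.52·exp(0.02·74-0.0750) = 92.85
  Sd branch = 0.102·Sd^0.62·e^(0.033·RH+0.04·T) = 88.16 μm/a
  r_corr = 92.85 + 88.16 = 181 μm/a
Power-law: D(20) = r_corr · 20^0.523
  D(20) = 181 × 20^0.523 = 181 × 4.791 = 867.2 μm
  Mass loss = 867.2 μm × 7.85 g/cm³ = 6808 g·m⁻²

D(20) = 6.81e+03 g·m⁻²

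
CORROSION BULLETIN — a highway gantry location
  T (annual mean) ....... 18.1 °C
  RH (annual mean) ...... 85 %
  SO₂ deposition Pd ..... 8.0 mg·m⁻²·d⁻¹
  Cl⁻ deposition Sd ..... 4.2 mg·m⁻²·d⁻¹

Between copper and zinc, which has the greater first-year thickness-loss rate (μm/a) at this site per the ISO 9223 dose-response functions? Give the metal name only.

copper: temperature factor f = -0.080·(8.1) = -0.6480
  sulphur-dioxide contribution → 0.7172 μm/a
  chloride contribution → 0.7818 μm/a
  ⇒ r_corr(copper) = 1.499 μm/a
zinc: temperature factor f = -0.071·(8.1) = -0.5751
  sulphur-dioxide contribution → 0.9042 μm/a
  chloride contribution → 0.3646 μm/a
  ⇒ r_corr(zinc) = 1.269 μm/a
Ordering by μm/a: copper (1.5) > zinc (1.27)

copper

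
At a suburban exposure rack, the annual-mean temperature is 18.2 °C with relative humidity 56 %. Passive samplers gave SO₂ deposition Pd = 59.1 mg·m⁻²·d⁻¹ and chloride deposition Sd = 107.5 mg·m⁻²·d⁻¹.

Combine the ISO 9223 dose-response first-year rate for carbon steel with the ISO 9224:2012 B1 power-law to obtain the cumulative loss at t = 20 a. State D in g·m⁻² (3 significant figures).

carbon steel: f(T) = -0.054·(T−10) [T>10 °C] = -0.4428
  Pd branch = 1.77·Pd^0.52·e^(0.02·RH+f) = 29.06 μm/a
  Sd branch = 0.102·Sd^0.62·e^(0.033·RH+0.04·T) = 24.37 μm/a
  sum: 29.06 + 24.37 → r_corr = 53.43 μm/a
Power-law: D(20) = r_corr · 20^0.523
  D(20) = 53.43 × 20^0.523 = 53.43 × 4.791 = 256 μm
  Mass loss = 256 μm × 7.85 g/cm³ = 2009 g·m⁻²

D(20) = 2.01e+03 g·m⁻²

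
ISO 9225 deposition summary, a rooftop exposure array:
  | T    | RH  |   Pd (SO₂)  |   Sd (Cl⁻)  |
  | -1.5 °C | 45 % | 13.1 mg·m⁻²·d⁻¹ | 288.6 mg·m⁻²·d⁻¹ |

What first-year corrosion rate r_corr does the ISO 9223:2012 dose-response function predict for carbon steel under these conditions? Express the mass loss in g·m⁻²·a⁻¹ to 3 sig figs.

carbon steel: T≤10 °C ⇒ hinge +0.150·(-1.5−10) = -1.7250
  SO₂ term: 1.77·13.1^0.52·exp(0.02·45-1.7250) = 2.956
  Cl⁻ term: 0.102·288.6^0.62·exp(0.033·45+0.04·-1.5) = 14.22
  r_corr = 2.956 + 14.22 = 17.17 μm/a
Convert to mass loss: 17.17 μm/a × 7.85 g/cm³ = 134.8 g·m⁻²·a⁻¹

r_corr = 135 g·m⁻²·a⁻¹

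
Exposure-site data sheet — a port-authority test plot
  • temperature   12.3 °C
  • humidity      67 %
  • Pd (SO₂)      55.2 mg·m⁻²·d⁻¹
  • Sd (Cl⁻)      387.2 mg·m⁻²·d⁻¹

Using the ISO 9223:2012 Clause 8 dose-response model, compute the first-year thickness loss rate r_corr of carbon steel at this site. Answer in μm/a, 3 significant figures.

carbon steel: temperature factor f = -0.054·(2.3) = -0.1242
  SO₂ term: 1.77·55.2^0.52·exp(0.02·67-0.1242) = 48.06
  Sd branch = 0.102·Sd^0.62·e^(0.033·RH+0.04·T) = 61.24 μm/a
  sum: 48.06 + 61.24 → r_corr = 109.3 μm/a

r_corr = 109 μm/a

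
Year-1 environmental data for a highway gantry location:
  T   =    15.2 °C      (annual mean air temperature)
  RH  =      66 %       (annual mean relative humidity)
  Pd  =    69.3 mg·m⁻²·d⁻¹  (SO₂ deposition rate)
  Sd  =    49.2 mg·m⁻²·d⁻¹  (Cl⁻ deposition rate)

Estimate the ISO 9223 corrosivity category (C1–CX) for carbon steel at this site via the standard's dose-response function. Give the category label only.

carbon steel: T>10 °C ⇒ hinge -0.054·(15.2−10) = -0.2808
  sulphur-dioxide contribution → 45.34 μm/a
  chloride contribution → 18.52 μm/a
  total first-year rate 63.86 μm/a
Category bounds: 50…80 μm/a bracket r_corr ⇒ C4

C4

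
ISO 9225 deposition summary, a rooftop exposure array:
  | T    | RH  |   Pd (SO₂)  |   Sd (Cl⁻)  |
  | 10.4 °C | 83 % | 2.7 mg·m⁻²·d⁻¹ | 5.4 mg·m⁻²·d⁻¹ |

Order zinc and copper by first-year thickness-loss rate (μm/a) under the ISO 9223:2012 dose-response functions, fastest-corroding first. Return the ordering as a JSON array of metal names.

["copper", "zinc"]

zinc: temperature factor f = -0.071·(0.4) = -0.0284
  Pd branch = 0.0129·Pd^0.44·e^(0.046·RH+f) = 0.8835 μm/a
  Sd branch = 0.0175·Sd^0.57·e^(0.008·RH+0.085·T) = 0.2152 μm/a
  sum: 0.8835 + 0.2152 → r_corr = 1.099 μm/a
copper: T>10 °C ⇒ hinge -0.080·(10.4−10) = -0.0320
  SO₂ term: 0.0053·2.7^0.26·exp(0.059·83-0.0320) = 0.8898
  Cl⁻ term: 0.01025·5.4^0.27·exp(0.036·83+0.049·10.4) = 0.5339
  r_corr = 0.8898 + 0.5339 = 1.424 μm/a
Ordering by μm/a: copper (1.42) > zinc (1.1)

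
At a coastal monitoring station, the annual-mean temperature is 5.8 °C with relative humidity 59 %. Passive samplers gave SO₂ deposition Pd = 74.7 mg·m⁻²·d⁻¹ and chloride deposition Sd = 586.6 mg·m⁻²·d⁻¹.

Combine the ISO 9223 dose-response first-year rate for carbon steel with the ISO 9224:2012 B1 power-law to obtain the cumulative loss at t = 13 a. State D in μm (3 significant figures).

D(13) = 290 μm

carbon steel: T≤10 °C ⇒ hinge +0.150·(5.8−10) = -0.6300
  sulphur-dioxide contribution → 28.9 μm/a
  chloride contribution → 46.91 μm/a
  ⇒ r_corr(carbon steel) = 75.82 μm/a
ISO 9224: D(t) = r_corr · t^b with b = 0.523 (carbon steel, B1)
  D(13) = 75.82 × 13^0.523 = 75.82 × 3.825 = 290 μm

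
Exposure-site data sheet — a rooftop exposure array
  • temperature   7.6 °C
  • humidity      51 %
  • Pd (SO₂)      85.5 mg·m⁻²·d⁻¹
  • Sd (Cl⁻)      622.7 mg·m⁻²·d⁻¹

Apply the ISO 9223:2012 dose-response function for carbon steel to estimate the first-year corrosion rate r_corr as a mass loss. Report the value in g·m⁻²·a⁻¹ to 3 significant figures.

carbon steel: temperature factor f = +0.150·(-2.4) = -0.3600
  Pd branch = 1.77·Pd^0.52·e^(0.02·RH+f) = 34.61 μm/a
  Sd branch = 0.102·Sd^0.62·e^(0.033·RH+0.04·T) = 40.18 μm/a
  r_corr = 34.61 + 40.18 = 74.79 μm/a
Convert to mass loss: 74.79 μm/a × 7.85 g/cm³ = 587.1 g·m⁻²·a⁻¹

r_corr = 587 g·m⁻²·a⁻¹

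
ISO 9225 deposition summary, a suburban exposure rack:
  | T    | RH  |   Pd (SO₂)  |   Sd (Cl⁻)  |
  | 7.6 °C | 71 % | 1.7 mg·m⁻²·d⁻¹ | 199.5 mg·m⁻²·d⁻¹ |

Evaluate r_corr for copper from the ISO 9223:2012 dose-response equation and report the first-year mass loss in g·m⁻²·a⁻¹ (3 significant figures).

r_corr = 9.83 g·m⁻²·a⁻¹

copper: temperature factor f = +0.126·(-2.4) = -0.3024
  SO₂ term: 0.0053·1.7^0.26·exp(0.059·71-0.3024) = 0.2966
  Sd branch = 0.01025·Sd^0.27·e^(0.036·RH+0.049·T) = 0.8007 μm/a
  r_corr = 0.2966 + 0.8007 = 1.097 μm/a
Convert to mass loss: 1.097 μm/a × 8.96 g/cm³ = 9.832 g·m⁻²·a⁻¹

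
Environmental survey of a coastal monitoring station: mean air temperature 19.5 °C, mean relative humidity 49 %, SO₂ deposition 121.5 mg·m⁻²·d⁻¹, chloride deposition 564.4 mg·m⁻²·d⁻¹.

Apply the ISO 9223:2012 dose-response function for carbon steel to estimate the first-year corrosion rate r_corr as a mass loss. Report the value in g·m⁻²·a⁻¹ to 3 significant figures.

carbon steel: temperature factor f = -0.054·(9.5) = -0.5130
  Pd branch = 1.77·Pd^0.52·e^(0.02·RH+f) = 34.26 μm/a
  Sd branch = 0.102·Sd^0.62·e^(0.033·RH+0.04·T) = 56.96 μm/a
  sum: 34.26 + 56.96 → r_corr = 91.22 μm/a
Convert to mass loss: 91.22 μm/a × 7.85 g/cm³ = 716.1 g·m⁻²·a⁻¹

r_corr = 716 g·m⁻²·a⁻¹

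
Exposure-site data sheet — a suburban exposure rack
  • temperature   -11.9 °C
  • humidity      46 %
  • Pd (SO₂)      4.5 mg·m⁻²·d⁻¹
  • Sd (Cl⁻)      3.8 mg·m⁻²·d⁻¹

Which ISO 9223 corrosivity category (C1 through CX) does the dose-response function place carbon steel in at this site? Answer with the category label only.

C1

carbon steel: temperature factor f = +0.150·(-21.9) = -3.2850
  Pd branch = 1.77·Pd^0.52·e^(0.02·RH+f) = 0.3635 μm/a
  Cl⁻ term: 0.102·3.8^0.62·exp(0.033·46+0.04·-11.9) = 0.6616
  r_corr = 0.3635 + 0.6616 = 1.025 μm/a
ISO 9223 Table 2 (carbon steel): 0 < 1.03 ≤ 1.3 μm/a ⇒ C1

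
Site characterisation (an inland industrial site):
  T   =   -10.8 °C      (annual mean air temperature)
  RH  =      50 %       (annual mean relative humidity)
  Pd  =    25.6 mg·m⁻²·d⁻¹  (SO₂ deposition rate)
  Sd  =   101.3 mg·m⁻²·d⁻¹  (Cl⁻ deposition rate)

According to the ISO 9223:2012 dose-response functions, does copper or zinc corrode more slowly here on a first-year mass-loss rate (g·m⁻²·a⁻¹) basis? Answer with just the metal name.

copper

copper: temperature factor f = +0.126·(-20.8) = -2.6208
  Pd branch = 0.0053·Pd^0.26·e^(0.059·RH+f) = 0.01712 μm/a
  Cl⁻ term: 0.01025·101.3^0.27·exp(0.036·50+0.049·-10.8) = 0.1271
  r_corr = 0.01712 + 0.1271 = 0.1442 μm/a
  mass loss = 0.1442 μm/a × 8.96 g/cm³ = 1.292 g·m⁻²·a⁻¹
zinc: T≤10 °C ⇒ hinge +0.038·(-10.8−10) = -0.7904
  SO₂ term: 0.0129·25.6^0.44·exp(0.046·50-0.7904) = 0.2431
  Sd branch = 0.0175·Sd^0.57·e^(0.008·RH+0.085·T) = 0.145 μm/a
  r_corr = 0.2431 + 0.145 = 0.3881 μm/a
  mass loss = 0.3881 μm/a × 7.14 g/cm³ = 2.771 g·m⁻²·a⁻¹
Ordering by g·m⁻²·a⁻¹: zinc (2.77) > copper (1.29)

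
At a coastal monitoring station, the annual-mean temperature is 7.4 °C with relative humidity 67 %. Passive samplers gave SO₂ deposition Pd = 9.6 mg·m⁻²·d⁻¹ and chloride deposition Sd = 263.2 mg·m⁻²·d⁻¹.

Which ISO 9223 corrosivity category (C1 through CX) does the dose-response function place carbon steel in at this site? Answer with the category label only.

C4

carbon steel: temperature factor f = +0.150·(-2.6) = -0.3900
  Pd branch = 1.77·Pd^0.52·e^(0.02·RH+f) = 14.84 μm/a
  Sd branch = 0.102·Sd^0.62·e^(0.033·RH+0.04·T) = 39.62 μm/a
  r_corr = 14.84 + 39.62 = 54.46 μm/a
54.5 μm/a falls in (50, 80] for carbon steel → category C4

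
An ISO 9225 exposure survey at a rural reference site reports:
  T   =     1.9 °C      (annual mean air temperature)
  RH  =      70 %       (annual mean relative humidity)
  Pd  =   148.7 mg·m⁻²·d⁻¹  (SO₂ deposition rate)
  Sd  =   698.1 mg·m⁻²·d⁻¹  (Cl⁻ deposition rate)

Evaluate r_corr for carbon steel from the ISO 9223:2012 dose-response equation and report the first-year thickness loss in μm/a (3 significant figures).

r_corr = 93.0 μm/a

carbon steel: T≤10 °C ⇒ hinge +0.150·(1.9−10) = -1.2150
  sulphur-dioxide contribution → 28.7 μm/a
  chloride contribution → 64.28 μm/a
  ⇒ r_corr(carbon steel) = 92.98 μm/a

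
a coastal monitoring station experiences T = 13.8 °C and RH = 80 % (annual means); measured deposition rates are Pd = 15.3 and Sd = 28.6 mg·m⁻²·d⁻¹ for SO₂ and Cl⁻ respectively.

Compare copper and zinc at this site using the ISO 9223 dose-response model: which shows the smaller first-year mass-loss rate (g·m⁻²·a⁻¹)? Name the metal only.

copper: T>10 °C ⇒ hinge -0.080·(13.8−10) = -0.3040
  sulphur-dioxide contribution → 0.8915 μm/a
  chloride contribution → 0.8879 μm/a
  ⇒ r_corr(copper) = 1.779 μm/a
  mass loss = 1.779 μm/a × 8.96 g/cm³ = 15.94 g·m⁻²·a⁻¹
zinc: temperature factor f = -0.071·(3.8) = -0.2698
  sulphur-dioxide contribution → 1.297 μm/a
  chloride contribution → 0.7253 μm/a
  total first-year rate 2.022 μm/a
  mass loss = 2.022 μm/a × 7.14 g/cm³ = 14.44 g·m⁻²·a⁻¹
Ordering by g·m⁻²·a⁻¹: copper (15.9) > zinc (14.4)

zinc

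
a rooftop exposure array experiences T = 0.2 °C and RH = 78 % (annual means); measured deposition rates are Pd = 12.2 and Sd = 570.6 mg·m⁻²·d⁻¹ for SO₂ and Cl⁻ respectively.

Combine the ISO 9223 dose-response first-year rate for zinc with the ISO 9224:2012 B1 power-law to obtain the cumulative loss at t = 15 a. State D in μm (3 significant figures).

zinc: T≤10 °C ⇒ hinge +0.038·(0.2−10) = -0.3724
  SO₂ term: 0.0129·12.2^0.44·exp(0.046·78-0.3724) = 0.9663
  Sd branch = 0.0175·Sd^0.57·e^(0.008·RH+0.085·T) = 1.237 μm/a
  r_corr = 0.9663 + 1.237 = 2.204 μm/a
Long-term exponent b (ISO 9224 Table 2, B1) = 0.813
  D(15) = 2.204 × 15^0.813 = 2.204 × 9.04 = 19.92 μm

D(15) = 19.9 μm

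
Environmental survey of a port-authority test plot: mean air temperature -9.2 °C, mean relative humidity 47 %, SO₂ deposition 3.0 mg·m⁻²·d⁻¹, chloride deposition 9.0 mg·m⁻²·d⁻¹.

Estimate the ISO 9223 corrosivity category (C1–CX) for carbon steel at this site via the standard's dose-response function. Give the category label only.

C2

carbon steel: f(T) = +0.150·(T−10) [T≤10 °C] = -2.8800
  SO₂ term: 1.77·3.0^0.52·exp(0.02·47-2.8800) = 0.4503
  Sd branch = 0.102·Sd^0.62·e^(0.033·RH+0.04·T) = 1.3 μm/a
  r_corr = 0.4503 + 1.3 = 1.751 μm/a
Category bounds: 1.3…25 μm/a bracket r_corr ⇒ C2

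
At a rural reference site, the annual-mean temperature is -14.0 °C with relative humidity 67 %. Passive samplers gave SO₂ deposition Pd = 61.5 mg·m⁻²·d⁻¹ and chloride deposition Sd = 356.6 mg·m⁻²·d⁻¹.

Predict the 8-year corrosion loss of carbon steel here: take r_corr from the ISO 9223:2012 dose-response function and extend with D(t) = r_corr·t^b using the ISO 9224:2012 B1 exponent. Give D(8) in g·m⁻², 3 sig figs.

D(8) = 510 g·m⁻²

carbon steel: f(T) = +0.150·(T−10) [T≤10 °C] = -3.6000
  SO₂ term: 1.77·61.5^0.52·exp(0.02·67-3.6000) = 1.573
  Sd branch = 0.102·Sd^0.62·e^(0.033·RH+0.04·T) = 20.32 μm/a
  sum: 1.573 + 20.32 → r_corr = 21.9 μm/a
Long-term exponent b (ISO 9224 Table 2, B1) = 0.523
  D(8) = 21.9 × 8^0.523 = 21.9 × 2.967 = 64.96 μm
  Mass loss = 64.96 μm × 7.85 g/cm³ = 510 g·m⁻²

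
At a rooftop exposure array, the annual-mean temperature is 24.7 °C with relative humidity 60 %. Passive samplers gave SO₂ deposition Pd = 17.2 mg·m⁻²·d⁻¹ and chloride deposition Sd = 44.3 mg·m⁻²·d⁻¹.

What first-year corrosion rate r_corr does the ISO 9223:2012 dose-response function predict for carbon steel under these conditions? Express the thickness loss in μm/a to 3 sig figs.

r_corr = 32.5 μm/a

carbon steel: T>10 °C ⇒ hinge -0.054·(24.7−10) = -0.7938
  Pd branch = 1.77·Pd^0.52·e^(0.02·RH+f) = 11.66 μm/a
  Sd branch = 0.102·Sd^0.62·e^(0.033·RH+0.04·T) = 20.81 μm/a
  r_corr = 11.66 + 20.81 = 32.48 μm/a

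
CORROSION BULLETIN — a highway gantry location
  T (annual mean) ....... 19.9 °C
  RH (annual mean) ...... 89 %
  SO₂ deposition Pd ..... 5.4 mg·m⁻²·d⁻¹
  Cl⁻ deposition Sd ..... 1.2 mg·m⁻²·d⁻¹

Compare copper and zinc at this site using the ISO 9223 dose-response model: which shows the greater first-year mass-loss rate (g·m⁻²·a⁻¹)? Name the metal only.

copper: T>10 °C ⇒ hinge -0.080·(19.9−10) = -0.7920
  sulphur-dioxide contribution → 0.7099 μm/a
  chloride contribution → 0.7032 μm/a
  total first-year rate 1.413 μm/a
  mass loss = 1.413 μm/a × 8.96 g/cm³ = 12.66 g·m⁻²·a⁻¹
zinc: temperature factor f = -0.071·(9.9) = -0.7029
  sulphur-dioxide contribution → 0.8046 μm/a
  chloride contribution → 0.2148 μm/a
  total first-year rate 1.019 μm/a
  mass loss = 1.019 μm/a × 7.14 g/cm³ = 7.278 g·m⁻²·a⁻¹
Ordering by g·m⁻²·a⁻¹: copper (12.7) > zinc (7.28)

copper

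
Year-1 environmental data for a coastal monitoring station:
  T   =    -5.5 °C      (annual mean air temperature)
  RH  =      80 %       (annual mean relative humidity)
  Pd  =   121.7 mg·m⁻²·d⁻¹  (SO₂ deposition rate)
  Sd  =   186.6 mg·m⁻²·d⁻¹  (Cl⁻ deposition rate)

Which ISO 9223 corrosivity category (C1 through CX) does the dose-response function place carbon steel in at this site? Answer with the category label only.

carbon steel: f(T) = +0.150·(T−10) [T≤10 °C] = -2.3250
  sulphur-dioxide contribution → 10.41 μm/a
  chloride contribution → 29.35 μm/a
  total first-year rate 39.76 μm/a
Category bounds: 25…50 μm/a bracket r_corr ⇒ C3

C3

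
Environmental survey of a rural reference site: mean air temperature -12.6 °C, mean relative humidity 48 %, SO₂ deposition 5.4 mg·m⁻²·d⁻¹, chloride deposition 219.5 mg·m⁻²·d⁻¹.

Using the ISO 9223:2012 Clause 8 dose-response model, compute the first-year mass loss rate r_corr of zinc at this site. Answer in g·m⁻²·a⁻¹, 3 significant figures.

r_corr = 2.10 g·m⁻²·a⁻¹

zinc: T≤10 °C ⇒ hinge +0.038·(-12.6−10) = -0.8588
  SO₂ term: 0.0129·5.4^0.44·exp(0.046·48-0.8588) = 0.1044
  Cl⁻ term: 0.0175·219.5^0.57·exp(0.008·48+0.085·-12.6) = 0.1902
  r_corr = 0.1044 + 0.1902 = 0.2947 μm/a
Convert to mass loss: 0.2947 μm/a × 7.14 g/cm³ = 2.104 g·m⁻²·a⁻¹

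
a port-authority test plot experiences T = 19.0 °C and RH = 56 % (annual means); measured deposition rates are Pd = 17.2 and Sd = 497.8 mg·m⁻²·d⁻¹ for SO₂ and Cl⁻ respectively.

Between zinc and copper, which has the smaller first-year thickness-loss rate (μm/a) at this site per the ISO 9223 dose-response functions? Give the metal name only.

copper

zinc: f(T) = -0.071·(T−10) [T>10 °C] = -0.6390
  SO₂ term: 0.0129·17.2^0.44·exp(0.046·56-0.6390) = 0.3129
  Cl⁻ term: 0.0175·497.8^0.57·exp(0.008·56+0.085·19.0) = 4.746
  sum: 0.3129 + 4.746 → r_corr = 5.059 μm/a
copper: T>10 °C ⇒ hinge -0.080·(19.0−10) = -0.7200
  SO₂ term: 0.0053·17.2^0.26·exp(0.059·56-0.7200) = 0.1471
  Cl⁻ term: 0.01025·497.8^0.27·exp(0.036·56+0.049·19.0) = 1.044
  sum: 0.1471 + 1.044 → r_corr = 1.191 μm/a
Ordering by μm/a: zinc (5.06) > copper (1.19)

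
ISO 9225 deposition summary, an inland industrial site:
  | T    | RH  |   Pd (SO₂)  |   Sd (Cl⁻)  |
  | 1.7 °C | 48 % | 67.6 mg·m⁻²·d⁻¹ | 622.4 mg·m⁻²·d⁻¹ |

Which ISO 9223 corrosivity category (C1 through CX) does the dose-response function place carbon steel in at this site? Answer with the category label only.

carbon steel: f(T) = +0.150·(T−10) [T≤10 °C] = -1.2450
  Pd branch = 1.77·Pd^0.52·e^(0.02·RH+f) = 11.91 μm/a
  Sd branch = 0.102·Sd^0.62·e^(0.033·RH+0.04·T) = 28.73 μm/a
  sum: 11.91 + 28.73 → r_corr = 40.64 μm/a
ISO 9223 Table 2 (carbon steel): 25 < 40.6 ≤ 50 μm/a ⇒ C3

C3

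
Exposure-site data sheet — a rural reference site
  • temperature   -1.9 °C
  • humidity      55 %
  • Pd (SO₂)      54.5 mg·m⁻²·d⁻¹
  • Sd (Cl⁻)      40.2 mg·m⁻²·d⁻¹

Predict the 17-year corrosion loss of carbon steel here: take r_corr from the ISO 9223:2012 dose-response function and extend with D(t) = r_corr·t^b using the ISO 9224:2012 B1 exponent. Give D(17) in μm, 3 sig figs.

D(17) = 56.6 μm

carbon steel: T≤10 °C ⇒ hinge +0.150·(-1.9−10) = -1.7850
  sulphur-dioxide contribution → 7.135 μm/a
  chloride contribution → 5.734 μm/a
  ⇒ r_corr(carbon steel) = 12.87 μm/a
Long-term exponent b (ISO 9224 Table 2, B1) = 0.523
  D(17) = 12.87 × 17^0.523 = 12.87 × 4.401 = 56.63 μm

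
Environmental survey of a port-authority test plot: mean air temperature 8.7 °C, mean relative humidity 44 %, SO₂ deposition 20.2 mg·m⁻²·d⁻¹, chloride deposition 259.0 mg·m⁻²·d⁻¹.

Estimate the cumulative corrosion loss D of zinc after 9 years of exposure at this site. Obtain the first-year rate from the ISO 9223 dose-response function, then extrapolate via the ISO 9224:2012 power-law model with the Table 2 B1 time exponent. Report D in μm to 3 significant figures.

zinc: f(T) = +0.038·(T−10) [T≤10 °C] = -0.0494
  Pd branch = 0.0129·Pd^0.44·e^(0.046·RH+f) = 0.3487 μm/a
  Sd branch = 0.0175·Sd^0.57·e^(0.008·RH+0.085·T) = 1.238 μm/a
  r_corr = 0.3487 + 1.238 = 1.587 μm/a
Long-term exponent b (ISO 9224 Table 2, B1) = 0.813
  D(9) = 1.587 × 9^0.813 = 1.587 × 5.968 = 9.468 μm

D(9) = 9.47 μm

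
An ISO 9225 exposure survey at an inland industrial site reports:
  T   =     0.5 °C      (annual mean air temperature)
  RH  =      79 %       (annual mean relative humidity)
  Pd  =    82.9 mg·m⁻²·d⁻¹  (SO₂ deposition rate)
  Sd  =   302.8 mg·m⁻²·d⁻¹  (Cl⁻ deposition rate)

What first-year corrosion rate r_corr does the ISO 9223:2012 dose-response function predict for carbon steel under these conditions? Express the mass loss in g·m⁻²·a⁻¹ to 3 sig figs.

r_corr = 544 g·m⁻²·a⁻¹

carbon steel: temperature factor f = +0.150·(-9.5) = -1.4250
  sulphur-dioxide contribution → 20.56 μm/a
  chloride contribution → 48.73 μm/a
  total first-year rate 69.29 μm/a
Convert to mass loss: 69.29 μm/a × 7.85 g/cm³ = 543.9 g·m⁻²·a⁻¹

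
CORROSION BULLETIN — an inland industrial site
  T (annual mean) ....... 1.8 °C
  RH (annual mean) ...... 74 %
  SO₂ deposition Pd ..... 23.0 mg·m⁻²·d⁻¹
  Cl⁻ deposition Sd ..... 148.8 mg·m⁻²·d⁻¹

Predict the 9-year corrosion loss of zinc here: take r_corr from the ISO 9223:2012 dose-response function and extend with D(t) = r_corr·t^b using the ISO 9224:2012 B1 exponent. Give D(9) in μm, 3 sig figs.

zinc: f(T) = +0.038·(T−10) [T≤10 °C] = -0.3116
  Pd branch = 0.0129·Pd^0.44·e^(0.046·RH+f) = 1.129 μm/a
  Cl⁻ term: 0.0175·148.8^0.57·exp(0.008·74+0.085·1.8) = 0.6382
  sum: 1.129 + 0.6382 → r_corr = 1.767 μm/a
Power-law: D(9) = r_corr · 9^0.813
  D(9) = 1.767 × 9^0.813 = 1.767 × 5.968 = 10.55 μm

D(9) = 10.5 μm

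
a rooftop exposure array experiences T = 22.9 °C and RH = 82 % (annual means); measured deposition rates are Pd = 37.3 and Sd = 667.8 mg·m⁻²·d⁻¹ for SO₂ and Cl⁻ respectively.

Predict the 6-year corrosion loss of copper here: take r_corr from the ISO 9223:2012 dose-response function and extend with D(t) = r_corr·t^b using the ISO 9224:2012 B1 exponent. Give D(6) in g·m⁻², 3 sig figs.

copper: T>10 °C ⇒ hinge -0.080·(22.9−10) = -1.0320
  Pd branch = 0.0053·Pd^0.26·e^(0.059·RH+f) = 0.6107 μm/a
  Cl⁻ term: 0.01025·667.8^0.27·exp(0.036·82+0.049·22.9) = 3.489
  sum: 0.6107 + 3.489 → r_corr = 4.1 μm/a
Long-term exponent b (ISO 9224 Table 2, B1) = 0.667
  D(6) = 4.1 × 6^0.667 = 4.1 × 3.304 = 13.55 μm
  Mass loss = 13.55 μm × 8.96 g/cm³ = 121.4 g·m⁻²

D(6) = 121 g·m⁻²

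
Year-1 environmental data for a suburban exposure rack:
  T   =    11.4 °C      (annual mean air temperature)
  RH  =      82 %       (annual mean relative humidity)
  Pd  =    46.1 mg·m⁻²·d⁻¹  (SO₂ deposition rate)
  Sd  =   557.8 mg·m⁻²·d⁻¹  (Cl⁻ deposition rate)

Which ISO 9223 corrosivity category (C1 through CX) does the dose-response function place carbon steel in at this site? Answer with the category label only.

C5

carbon steel: T>10 °C ⇒ hinge -0.054·(11.4−10) = -0.0756
  Pd branch = 1.77·Pd^0.52·e^(0.02·RH+f) = 62.02 μm/a
  Sd branch = 0.102·Sd^0.62·e^(0.033·RH+0.04·T) = 121.5 μm/a
  sum: 62.02 + 121.5 → r_corr = 183.5 μm/a
184 μm/a falls in (80, 200] for carbon steel → category C5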